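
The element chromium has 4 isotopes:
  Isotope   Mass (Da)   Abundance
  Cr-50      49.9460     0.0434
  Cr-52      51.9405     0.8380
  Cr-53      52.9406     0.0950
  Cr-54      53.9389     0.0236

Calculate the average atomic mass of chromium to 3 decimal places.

Average mass = Σ (abundance × isotope mass) = 0.0434 × 49.9460 + 0.8380 × 51.9405 + 0.0950 × 52.9406 + 0.0236 × 53.9389
= 2.16766 + 43.52614 + 5.02936 + 1.27296 = 51.99612 Da

51.996 Da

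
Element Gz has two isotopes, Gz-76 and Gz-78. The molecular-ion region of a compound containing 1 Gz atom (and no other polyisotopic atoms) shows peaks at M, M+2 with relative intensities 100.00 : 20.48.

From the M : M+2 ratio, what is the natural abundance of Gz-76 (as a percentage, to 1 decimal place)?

If p is the fraction of Gz that is Gz-76, then I(M+2)/I(M) = [C(1,1)·p^0·(1−p)] / p^1 = 1·(1−p)/p = 20.48/100.00 = 0.2048
(1−p)/p = 0.2048/1 = 0.2048  ⇒  p = 1/(1 + 0.2048) = 0.8300
Gz-76: 83.0%, Gz-78: 17.0%.

83.0%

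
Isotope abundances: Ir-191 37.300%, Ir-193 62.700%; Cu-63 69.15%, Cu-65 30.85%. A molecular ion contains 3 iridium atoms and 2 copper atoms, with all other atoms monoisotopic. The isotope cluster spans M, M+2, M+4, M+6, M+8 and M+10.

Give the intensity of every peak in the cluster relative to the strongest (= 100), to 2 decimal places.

7.51 : 44.57 : 98.94 : 100.00 : 44.49 : 7.10

Iridium pattern (n=3): 0.05189512 : 0.26170165 : 0.43991135 : 0.24649188
Copper pattern (n=2): 0.47817225 : 0.4266555 : 0.09517225
Convolve the two distributions (both contribute in 2-u steps):
  M: 0.05189512×0.47817225 = 0.024815
  M+2: 0.05189512×0.4266555 + 0.26170165×0.47817225 = 0.147280
  M+4: 0.05189512×0.09517225 + 0.26170165×0.4266555 + 0.43991135×0.47817225 = 0.326949
  M+6: 0.26170165×0.09517225 + 0.43991135×0.4266555 + 0.24649188×0.47817225 = 0.330463
  M+8: 0.43991135×0.09517225 + 0.24649188×0.4266555 = 0.147034
  M+10: 0.24649188×0.09517225 = 0.023459
Scale to base peak (0.330463) = 100: 7.51 : 44.57 : 98.94 : 100.00 : 44.49 : 7.10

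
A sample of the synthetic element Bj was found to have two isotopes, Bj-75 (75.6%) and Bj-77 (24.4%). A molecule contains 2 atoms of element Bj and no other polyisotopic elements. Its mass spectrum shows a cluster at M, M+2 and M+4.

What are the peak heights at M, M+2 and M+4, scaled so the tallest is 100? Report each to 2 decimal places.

Expanding (0.756 + 0.244)^2:
P(M) = 0.756^2 = 0.571536
P(M+2) = 2 × 0.756^1 × 0.244^1 = 0.368928
P(M+4) = 0.244^2 = 0.059536
The M peak is largest (0.571536); scaling to 100 gives 100.00 : 64.55 : 10.42.

100.00 : 64.55 : 10.42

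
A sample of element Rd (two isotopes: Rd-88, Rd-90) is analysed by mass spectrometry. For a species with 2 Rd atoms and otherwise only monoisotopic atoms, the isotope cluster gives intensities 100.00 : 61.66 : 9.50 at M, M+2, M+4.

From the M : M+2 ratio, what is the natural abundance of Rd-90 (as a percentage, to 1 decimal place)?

Write p for the Rd-88 fraction. I(M+2)/I(M) = [C(2,1)·p^1·(1−p)] / p^2 = 2·(1−p)/p = 61.66/100.00 = 0.6166
(1−p)/p = 0.6166/2 = 0.3083  ⇒  p = 1/(1 + 0.3083) = 0.7644
Rd-88: 76.4%, Rd-90: 23.6%.

23.6%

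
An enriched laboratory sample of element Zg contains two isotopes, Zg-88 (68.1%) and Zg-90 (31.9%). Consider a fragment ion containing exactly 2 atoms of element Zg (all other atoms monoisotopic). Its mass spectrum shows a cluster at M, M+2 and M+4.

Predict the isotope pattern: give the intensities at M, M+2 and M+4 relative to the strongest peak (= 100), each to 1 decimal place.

Each Zg atom is independently Zg-88 (p = 0.681) or Zg-90 (q = 0.319); the cluster is the binomial expansion (p + q)^2.
P(M) = 0.681^2 = 0.463761
P(M+2) = 2 × 0.681^1 × 0.319^1 = 0.434478
P(M+4) = 0.319^2 = 0.101761
The M peak is largest (0.463761); scaling to 100 gives 100.0 : 93.7 : 21.9.

100.0 : 93.7 : 21.9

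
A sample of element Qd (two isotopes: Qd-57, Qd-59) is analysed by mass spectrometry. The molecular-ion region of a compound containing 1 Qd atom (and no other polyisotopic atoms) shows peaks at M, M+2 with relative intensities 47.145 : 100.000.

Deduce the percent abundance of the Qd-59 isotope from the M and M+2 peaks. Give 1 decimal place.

68.0%

Let p = fractional abundance of Qd-57. I(M+2)/I(M) = [C(1,1)·p^0·(1−p)] / p^1 = 1·(1−p)/p = 100.000/47.145 = 2.1211
(1−p)/p = 2.1211/1 = 2.1211  ⇒  p = 1/(1 + 2.1211) = 0.3204
Qd-57: 32.0%, Qd-59: 68.0%.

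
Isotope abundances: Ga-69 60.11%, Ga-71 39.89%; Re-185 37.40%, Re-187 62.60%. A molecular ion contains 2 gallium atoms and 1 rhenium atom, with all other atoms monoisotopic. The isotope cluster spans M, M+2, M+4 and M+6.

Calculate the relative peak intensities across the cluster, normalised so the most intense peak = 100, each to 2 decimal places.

Gallium pattern (n=2): 0.36132121 : 0.47955758 : 0.15912121
Rhenium pattern (n=1): 0.3740 : 0.6260
Convolve the two distributions (both contribute in 2-u steps):
  M: 0.36132121×0.3740 = 0.135134
  M+2: 0.36132121×0.6260 + 0.47955758×0.3740 = 0.405542
  M+4: 0.47955758×0.6260 + 0.15912121×0.3740 = 0.359714
  M+6: 0.15912121×0.6260 = 0.099610
Scale to base peak (0.405542) = 100: 33.32 : 100.00 : 88.70 : 24.56

33.32 : 100.00 : 88.70 : 24.56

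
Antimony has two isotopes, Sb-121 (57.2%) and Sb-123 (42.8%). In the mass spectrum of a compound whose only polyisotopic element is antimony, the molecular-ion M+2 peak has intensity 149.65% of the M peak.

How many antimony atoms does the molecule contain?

2

With n Sb atoms, P(M+2)/P(M) = C(n,1)·p^(n−1)q / p^n = n·q/p = n · 0.428/0.572.
n = 1.4965 × 0.572/0.428 = 2.00 ≈ 2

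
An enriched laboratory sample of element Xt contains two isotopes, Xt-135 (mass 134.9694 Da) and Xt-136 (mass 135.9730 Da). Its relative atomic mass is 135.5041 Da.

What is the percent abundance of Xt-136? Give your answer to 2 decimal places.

53.28%

Writing the weighted mean with unknown fraction x of Xt-135:
134.9694·x + 135.9730·(1 − x) = 135.5041
(134.9694 − 135.9730)·x = 135.5041 − 135.9730
x = -0.4689 / -1.0036 = 0.46722 → 46.72% Xt-135, 53.28% Xt-136.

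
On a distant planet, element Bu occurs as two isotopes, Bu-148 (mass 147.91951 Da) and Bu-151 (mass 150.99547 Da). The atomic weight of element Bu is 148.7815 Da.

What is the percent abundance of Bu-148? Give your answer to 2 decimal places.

With x = fraction of Bu-148 (so Bu-151 is 1 − x):
147.91951·x + 150.99547·(1 − x) = 148.7815
(147.91951 − 150.99547)·x = 148.7815 − 150.99547
x = -2.21397 / -3.07596 = 0.71977 → 71.98% Bu-148, 28.02% Bu-151.

71.98%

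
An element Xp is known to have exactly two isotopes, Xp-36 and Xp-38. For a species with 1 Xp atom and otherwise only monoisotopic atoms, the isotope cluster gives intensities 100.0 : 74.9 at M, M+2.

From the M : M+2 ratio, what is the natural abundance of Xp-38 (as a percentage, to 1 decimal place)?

42.8%

If p is the fraction of Xp that is Xp-36, then I(M+2)/I(M) = [C(1,1)·p^0·(1−p)] / p^1 = 1·(1−p)/p = 74.9/100.0 = 0.7490
(1−p)/p = 0.7490/1 = 0.7490  ⇒  p = 1/(1 + 0.7490) = 0.5718
Xp-36: 57.2%, Xp-38: 42.8%.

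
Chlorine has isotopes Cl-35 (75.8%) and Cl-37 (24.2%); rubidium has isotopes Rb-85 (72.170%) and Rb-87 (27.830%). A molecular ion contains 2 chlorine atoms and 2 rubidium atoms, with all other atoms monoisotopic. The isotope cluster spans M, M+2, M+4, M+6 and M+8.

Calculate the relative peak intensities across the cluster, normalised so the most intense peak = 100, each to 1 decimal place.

Chlorine pattern (n=2): 0.574564 : 0.366872 : 0.058564
Rubidium pattern (n=2): 0.52085089 : 0.40169822 : 0.07745089
Convolve the two distributions (both contribute in 2-u steps):
  M: 0.574564×0.52085089 = 0.299262
  M+2: 0.574564×0.40169822 + 0.366872×0.52085089 = 0.421887
  M+4: 0.574564×0.07745089 + 0.366872×0.40169822 + 0.058564×0.52085089 = 0.222375
  M+6: 0.366872×0.07745089 + 0.058564×0.40169822 = 0.051940
  M+8: 0.058564×0.07745089 = 0.004536
Scale to base peak (0.421887) = 100: 70.9 : 100.0 : 52.7 : 12.3 : 1.1

70.9 : 100.0 : 52.7 : 12.3 : 1.1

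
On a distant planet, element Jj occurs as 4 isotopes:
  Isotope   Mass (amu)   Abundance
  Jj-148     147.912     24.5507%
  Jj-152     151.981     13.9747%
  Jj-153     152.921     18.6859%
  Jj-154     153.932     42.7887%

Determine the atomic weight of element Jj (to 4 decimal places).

Average mass = Σ (abundance × isotope mass) = 0.245507 × 147.912 + 0.139747 × 151.981 + 0.186859 × 152.921 + 0.427887 × 153.932
= 36.31343 + 21.23889 + 28.57467 + 65.86550 = 151.99249 amu

151.9925 amu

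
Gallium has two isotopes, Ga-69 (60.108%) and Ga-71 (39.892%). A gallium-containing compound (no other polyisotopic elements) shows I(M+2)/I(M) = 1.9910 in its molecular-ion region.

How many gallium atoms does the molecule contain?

For n independent Ga atoms, I(M+2)/I(M) = n · (abundance Ga-71) / (abundance Ga-69) = n · 0.39892/0.60108.
n = 1.9910 × 0.60108/0.39892 = 3.00 ≈ 3

3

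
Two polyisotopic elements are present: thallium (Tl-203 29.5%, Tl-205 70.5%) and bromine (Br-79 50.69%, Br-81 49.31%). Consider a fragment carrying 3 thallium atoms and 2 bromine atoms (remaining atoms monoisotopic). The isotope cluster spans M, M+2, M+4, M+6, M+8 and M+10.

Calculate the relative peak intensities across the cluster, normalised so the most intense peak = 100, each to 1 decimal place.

Thallium pattern (n=3): 0.02567237 : 0.18405787 : 0.43986713 : 0.35040263
Bromine pattern (n=2): 0.25694761 : 0.49990478 : 0.24314761
Convolve the two distributions (both contribute in 2-u steps):
  M: 0.02567237×0.25694761 = 0.006596
  M+2: 0.02567237×0.49990478 + 0.18405787×0.25694761 = 0.060127
  M+4: 0.02567237×0.24314761 + 0.18405787×0.49990478 + 0.43986713×0.25694761 = 0.211276
  M+6: 0.18405787×0.24314761 + 0.43986713×0.49990478 + 0.35040263×0.25694761 = 0.354680
  M+8: 0.43986713×0.24314761 + 0.35040263×0.49990478 = 0.282121
  M+10: 0.35040263×0.24314761 = 0.085200
Scale to base peak (0.354680) = 100: 1.9 : 17.0 : 59.6 : 100.0 : 79.5 : 24.0

1.9 : 17.0 : 59.6 : 100.0 : 79.5 : 24.0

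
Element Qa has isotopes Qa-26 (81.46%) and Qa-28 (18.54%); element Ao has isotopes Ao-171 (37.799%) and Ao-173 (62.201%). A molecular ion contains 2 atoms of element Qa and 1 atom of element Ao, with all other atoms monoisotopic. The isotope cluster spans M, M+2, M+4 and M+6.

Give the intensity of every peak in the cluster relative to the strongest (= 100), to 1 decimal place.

47.6 : 100.0 : 38.1 : 4.1

Element Qa pattern (n=2): 0.66357316 : 0.30205368 : 0.03437316
Element Ao pattern (n=1): 0.37799 : 0.62201
Convolve the two distributions (both contribute in 2-u steps):
  M: 0.66357316×0.37799 = 0.250824
  M+2: 0.66357316×0.62201 + 0.30205368×0.37799 = 0.526922
  M+4: 0.30205368×0.62201 + 0.03437316×0.37799 = 0.200873
  M+6: 0.03437316×0.62201 = 0.021380
Scale to base peak (0.526922) = 100: 47.6 : 100.0 : 38.1 : 4.1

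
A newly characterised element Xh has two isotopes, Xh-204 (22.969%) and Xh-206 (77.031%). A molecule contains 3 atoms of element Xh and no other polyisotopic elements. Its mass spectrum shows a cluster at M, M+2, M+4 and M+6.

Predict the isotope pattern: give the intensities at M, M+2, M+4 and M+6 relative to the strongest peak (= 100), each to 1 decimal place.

2.7 : 26.7 : 89.5 : 100.0

The 3 Xh atoms are independent, so intensities follow the terms of (0.22969 + 0.77031)^3.
P(M) = 0.22969^3 = 0.012118
P(M+2) = 3 × 0.22969^2 × 0.77031^1 = 0.121919
P(M+4) = 3 × 0.22969^1 × 0.77031^2 = 0.408879
P(M+6) = 0.77031^3 = 0.457085
The M+6 peak is largest (0.457085); scaling to 100 gives 2.7 : 26.7 : 89.5 : 100.0.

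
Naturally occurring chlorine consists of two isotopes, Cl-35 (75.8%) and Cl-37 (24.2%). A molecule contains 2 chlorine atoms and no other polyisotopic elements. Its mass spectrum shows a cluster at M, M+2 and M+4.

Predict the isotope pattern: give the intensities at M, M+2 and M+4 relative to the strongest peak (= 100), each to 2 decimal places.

The 2 Cl atoms are independent, so intensities follow the terms of (0.758 + 0.242)^2.
P(M) = 0.758^2 = 0.574564
P(M+2) = 2 × 0.758^1 × 0.242^1 = 0.366872
P(M+4) = 0.242^2 = 0.058564
The M peak is largest (0.574564); scaling to 100 gives 100.00 : 63.85 : 10.19.

100.00 : 63.85 : 10.19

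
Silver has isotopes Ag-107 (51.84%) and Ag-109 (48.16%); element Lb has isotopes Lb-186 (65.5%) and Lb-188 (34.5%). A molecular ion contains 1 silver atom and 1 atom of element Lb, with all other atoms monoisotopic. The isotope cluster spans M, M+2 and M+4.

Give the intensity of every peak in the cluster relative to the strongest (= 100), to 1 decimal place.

68.7 : 100.0 : 33.6

Silver pattern (n=1): 0.5184 : 0.4816
Element Lb pattern (n=1): 0.6550 : 0.3450
Convolve the two distributions (both contribute in 2-u steps):
  M: 0.5184×0.6550 = 0.339552
  M+2: 0.5184×0.3450 + 0.4816×0.6550 = 0.494296
  M+4: 0.4816×0.3450 = 0.166152
Scale to base peak (0.494296) = 100: 68.7 : 100.0 : 33.6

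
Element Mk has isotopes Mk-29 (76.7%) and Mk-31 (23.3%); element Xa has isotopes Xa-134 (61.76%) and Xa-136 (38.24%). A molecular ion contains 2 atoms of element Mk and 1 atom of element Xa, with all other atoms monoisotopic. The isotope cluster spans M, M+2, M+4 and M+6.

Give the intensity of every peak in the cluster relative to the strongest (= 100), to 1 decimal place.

Element Mk pattern (n=2): 0.588289 : 0.357422 : 0.054289
Element Xa pattern (n=1): 0.6176 : 0.3824
Convolve the two distributions (both contribute in 2-u steps):
  M: 0.588289×0.6176 = 0.363327
  M+2: 0.588289×0.3824 + 0.357422×0.6176 = 0.445706
  M+4: 0.357422×0.3824 + 0.054289×0.6176 = 0.170207
  M+6: 0.054289×0.3824 = 0.020760
Scale to base peak (0.445706) = 100: 81.5 : 100.0 : 38.2 : 4.7

81.5 : 100.0 : 38.2 : 4.7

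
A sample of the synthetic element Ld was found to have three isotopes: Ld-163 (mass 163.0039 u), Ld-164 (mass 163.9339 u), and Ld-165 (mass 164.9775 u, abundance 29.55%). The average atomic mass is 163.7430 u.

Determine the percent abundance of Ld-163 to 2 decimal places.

53.69%

The remaining 70.45% is split between Ld-163 (fraction x) and Ld-164 (fraction 0.7045 − x).
Substituting: 163.0039x + 163.9339(0.7045 − x) = 114.99214875
(163.0039 − 163.9339)x = -0.4992838  ⇒  x = 0.53686, y = 0.16764
Ld-163: 53.69%, Ld-164: 16.76%.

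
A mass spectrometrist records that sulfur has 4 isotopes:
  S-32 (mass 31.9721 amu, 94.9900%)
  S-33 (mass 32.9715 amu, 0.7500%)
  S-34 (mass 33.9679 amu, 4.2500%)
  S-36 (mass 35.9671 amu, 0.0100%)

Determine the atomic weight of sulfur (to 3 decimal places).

32.065 amu

The abundance-weighted mean is 0.949900 × 31.9721 + 0.007500 × 32.9715 + 0.042500 × 33.9679 + 0.000100 × 35.9671
= 30.37030 + 0.24729 + 1.44364 + 0.00360 = 32.06483 amu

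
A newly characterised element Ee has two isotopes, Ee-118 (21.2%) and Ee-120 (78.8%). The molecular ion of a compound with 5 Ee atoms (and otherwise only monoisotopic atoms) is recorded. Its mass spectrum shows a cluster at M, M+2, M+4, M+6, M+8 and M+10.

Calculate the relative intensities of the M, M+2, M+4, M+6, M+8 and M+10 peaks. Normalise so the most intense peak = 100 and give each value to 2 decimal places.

0.10 : 1.95 : 14.48 : 53.81 : 100.00 : 74.34

The 5 Ee atoms are independent, so intensities follow the terms of (0.212 + 0.788)^5.
P(M) = 0.212^5 = 0.000428
P(M+2) = 5 × 0.212^4 × 0.788^1 = 0.007959
P(M+4) = 10 × 0.212^3 × 0.788^2 = 0.059164
P(M+6) = 10 × 0.212^2 × 0.788^3 = 0.219913
P(M+8) = 5 × 0.212^1 × 0.788^4 = 0.408706
P(M+10) = 0.788^5 = 0.303830
The M+8 peak is largest (0.408706); scaling to 100 gives 0.10 : 1.95 : 14.48 : 53.81 : 100.00 : 74.34.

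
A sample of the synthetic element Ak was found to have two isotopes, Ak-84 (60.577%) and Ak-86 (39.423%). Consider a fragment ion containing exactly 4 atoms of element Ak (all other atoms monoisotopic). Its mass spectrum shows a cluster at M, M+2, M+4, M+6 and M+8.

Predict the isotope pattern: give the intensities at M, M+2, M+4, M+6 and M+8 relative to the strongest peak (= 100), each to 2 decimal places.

Expanding (0.60577 + 0.39423)^4:
P(M) = 0.60577^4 = 0.134658
P(M+2) = 4 × 0.60577^3 × 0.39423^1 = 0.350536
P(M+4) = 6 × 0.60577^2 × 0.39423^2 = 0.342189
P(M+6) = 4 × 0.60577^1 × 0.39423^3 = 0.148462
P(M+8) = 0.39423^4 = 0.024155
The M+2 peak is largest (0.350536); scaling to 100 gives 38.41 : 100.00 : 97.62 : 42.35 : 6.89.

38.41 : 100.00 : 97.62 : 42.35 : 6.89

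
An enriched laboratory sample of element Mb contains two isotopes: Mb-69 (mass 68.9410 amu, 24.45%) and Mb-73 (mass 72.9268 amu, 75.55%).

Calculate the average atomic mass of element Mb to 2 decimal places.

Ar = Σ fᵢ·mᵢ = 0.2445 × 68.9410 + 0.7555 × 72.9268
= 16.85607 + 55.09620 = 71.95227 amu

71.95 amu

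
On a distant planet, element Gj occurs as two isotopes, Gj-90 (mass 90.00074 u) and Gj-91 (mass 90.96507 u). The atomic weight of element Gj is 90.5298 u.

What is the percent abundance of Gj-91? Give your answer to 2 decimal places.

Writing the weighted mean with unknown fraction x of Gj-90:
90.00074·x + 90.96507·(1 − x) = 90.5298
(90.00074 − 90.96507)·x = 90.5298 − 90.96507
x = -0.43527 / -0.96433 = 0.45137 → 45.14% Gj-90, 54.86% Gj-91.

54.86%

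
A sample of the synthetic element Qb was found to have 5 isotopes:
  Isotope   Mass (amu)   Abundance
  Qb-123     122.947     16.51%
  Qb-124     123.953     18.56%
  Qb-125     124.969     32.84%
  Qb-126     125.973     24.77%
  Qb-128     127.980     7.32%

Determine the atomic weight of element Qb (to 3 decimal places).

124.916 amu

Average mass = Σ (abundance × isotope mass) = 0.1651 × 122.947 + 0.1856 × 123.953 + 0.3284 × 124.969 + 0.2477 × 125.973 + 0.0732 × 127.980
= 20.2985 + 23.0057 + 41.0398 + 31.2035 + 9.3681 = 124.9156 amu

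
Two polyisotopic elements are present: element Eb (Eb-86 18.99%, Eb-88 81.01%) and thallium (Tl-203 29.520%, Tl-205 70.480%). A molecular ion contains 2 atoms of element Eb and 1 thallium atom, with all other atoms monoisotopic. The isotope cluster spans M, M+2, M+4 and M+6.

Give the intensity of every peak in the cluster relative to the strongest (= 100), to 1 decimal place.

2.3 : 25.1 : 88.8 : 100.0

Element Eb pattern (n=2): 0.03606201 : 0.30767598 : 0.65626201
Thallium pattern (n=1): 0.2952 : 0.7048
Convolve the two distributions (both contribute in 2-u steps):
  M: 0.03606201×0.2952 = 0.010646
  M+2: 0.03606201×0.7048 + 0.30767598×0.2952 = 0.116242
  M+4: 0.30767598×0.7048 + 0.65626201×0.2952 = 0.410579
  M+6: 0.65626201×0.7048 = 0.462533
Scale to base peak (0.462533) = 100: 2.3 : 25.1 : 88.8 : 100.0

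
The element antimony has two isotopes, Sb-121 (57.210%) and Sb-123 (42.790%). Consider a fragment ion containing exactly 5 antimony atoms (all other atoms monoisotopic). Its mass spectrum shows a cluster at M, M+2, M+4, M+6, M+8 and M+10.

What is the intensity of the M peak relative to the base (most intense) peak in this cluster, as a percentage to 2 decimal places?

17.88%

(0.57210 + 0.42790)^5 gives M 0.0613, M+2 0.2292, M+4 0.3428, M+6 0.2564, M+8 0.0959, M+10 0.0143; the largest is M+4.
P(M+4) = C(5,2) × 0.57210^3 × 0.42790^2 = 10 × 0.18724742 × 0.18309841 = 0.342847 (base)
P(M) = C(5,0) × 0.57210^5 × 0.42790^0 = 1 × 0.06128578 × 1.0000 = 0.061286
Relative intensity = 0.061286 / 0.342847 × 100 = 17.88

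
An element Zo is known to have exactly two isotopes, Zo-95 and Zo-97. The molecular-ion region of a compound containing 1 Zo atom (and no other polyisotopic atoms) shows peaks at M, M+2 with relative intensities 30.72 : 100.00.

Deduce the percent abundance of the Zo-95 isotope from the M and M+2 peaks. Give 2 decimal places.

If p is the fraction of Zo that is Zo-95, then I(M+2)/I(M) = [C(1,1)·p^0·(1−p)] / p^1 = 1·(1−p)/p = 100.00/30.72 = 3.2552
(1−p)/p = 3.2552/1 = 3.2552  ⇒  p = 1/(1 + 3.2552) = 0.2350
Zo-95: 23.50%, Zo-97: 76.50%.

23.50%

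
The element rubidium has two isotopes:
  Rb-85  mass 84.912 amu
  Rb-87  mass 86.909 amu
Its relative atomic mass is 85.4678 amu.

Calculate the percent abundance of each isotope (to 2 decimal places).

Rb-85: 72.17%, Rb-87: 27.83%

Let x be the fractional abundance of Rb-85; then Rb-87 has abundance 1 − x.
84.912·x + 86.909·(1 − x) = 85.4678
(84.912 − 86.909)·x = 85.4678 − 86.909
x = -1.4412 / -1.997 = 0.72168 → 72.17% Rb-85, 27.83% Rb-87.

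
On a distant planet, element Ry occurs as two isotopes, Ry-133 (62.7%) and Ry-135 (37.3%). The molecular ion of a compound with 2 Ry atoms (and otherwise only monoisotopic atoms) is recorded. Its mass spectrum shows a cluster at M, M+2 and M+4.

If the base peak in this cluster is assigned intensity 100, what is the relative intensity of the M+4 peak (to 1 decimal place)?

29.7

(0.627 + 0.373)^2 gives M 0.3931, M+2 0.4677, M+4 0.1391; the largest is M+2.
P(M+2) = C(2,1) × 0.627^1 × 0.373^1 = 2 × 0.6270 × 0.3730 = 0.467742 (base)
P(M+4) = C(2,2) × 0.627^0 × 0.373^2 = 1 × 1.0000 × 0.139129 = 0.139129
Relative intensity = 0.139129 / 0.467742 × 100 = 29.7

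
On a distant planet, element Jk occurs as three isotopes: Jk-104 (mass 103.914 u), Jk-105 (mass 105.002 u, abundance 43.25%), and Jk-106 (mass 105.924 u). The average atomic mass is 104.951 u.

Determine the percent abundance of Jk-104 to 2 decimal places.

28.57%

Let x and y be the fractions of Jk-104 and Jk-106. Then x + y = 1 − 0.4325 = 0.5675 and 103.914x + 105.924y = 104.951 − 0.4325×105.002 = 59.537635.
Substituting: 103.914x + 105.924(0.5675 − x) = 59.537635
(103.914 − 105.924)x = -0.574235  ⇒  x = 0.28569, y = 0.28181
Jk-104: 28.57%, Jk-106: 28.18%.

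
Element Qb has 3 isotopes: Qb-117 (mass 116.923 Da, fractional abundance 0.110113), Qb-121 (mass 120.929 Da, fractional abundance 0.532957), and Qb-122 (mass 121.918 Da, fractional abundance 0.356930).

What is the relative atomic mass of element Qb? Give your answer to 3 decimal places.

120.841 Da

Weight each isotope mass by its fractional abundance: 0.110113 × 116.923 + 0.532957 × 120.929 + 0.356930 × 121.918
= 12.8747 + 64.4500 + 43.5162 = 120.8409 Da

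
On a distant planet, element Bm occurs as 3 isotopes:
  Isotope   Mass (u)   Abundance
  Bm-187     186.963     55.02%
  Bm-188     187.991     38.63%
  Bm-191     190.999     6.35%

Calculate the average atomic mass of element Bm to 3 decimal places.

187.616 u

Average mass = Σ (abundance × isotope mass) = 0.5502 × 186.963 + 0.3863 × 187.991 + 0.0635 × 190.999
= 102.8670 + 72.6209 + 12.1284 = 187.6163 u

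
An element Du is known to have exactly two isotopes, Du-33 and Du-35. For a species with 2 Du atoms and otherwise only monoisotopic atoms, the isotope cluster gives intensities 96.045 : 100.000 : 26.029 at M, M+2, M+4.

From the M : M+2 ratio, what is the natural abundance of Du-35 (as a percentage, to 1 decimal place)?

34.2%

Write p for the Du-33 fraction. I(M+2)/I(M) = [C(2,1)·p^1·(1−p)] / p^2 = 2·(1−p)/p = 100.000/96.045 = 1.0412
(1−p)/p = 1.0412/2 = 0.5206  ⇒  p = 1/(1 + 0.5206) = 0.6576
Du-33: 65.8%, Du-35: 34.2%.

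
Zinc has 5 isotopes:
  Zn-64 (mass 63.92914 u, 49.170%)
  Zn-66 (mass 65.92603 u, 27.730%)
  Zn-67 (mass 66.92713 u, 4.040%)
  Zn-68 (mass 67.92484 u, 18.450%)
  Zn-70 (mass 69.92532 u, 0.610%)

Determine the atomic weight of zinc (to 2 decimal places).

The abundance-weighted mean is 0.49170 × 63.92914 + 0.27730 × 65.92603 + 0.04040 × 66.92713 + 0.18450 × 67.92484 + 0.00610 × 69.92532
= 31.433958 + 18.281288 + 2.703856 + 12.532133 + 0.426544 = 65.377779 u

65.38 u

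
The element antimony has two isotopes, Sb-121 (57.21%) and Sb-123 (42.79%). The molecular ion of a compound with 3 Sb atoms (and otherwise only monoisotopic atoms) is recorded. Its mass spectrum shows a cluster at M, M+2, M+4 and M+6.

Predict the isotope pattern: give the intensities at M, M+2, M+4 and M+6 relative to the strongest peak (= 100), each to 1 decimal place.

44.6 : 100.0 : 74.8 : 18.6

Expanding (0.5721 + 0.4279)^3:
P(M) = 0.5721^3 = 0.187247
P(M+2) = 3 × 0.5721^2 × 0.4279^1 = 0.420153
P(M+4) = 3 × 0.5721^1 × 0.4279^2 = 0.314252
P(M+6) = 0.4279^3 = 0.078348
The M+2 peak is largest (0.420153); scaling to 100 gives 44.6 : 100.0 : 74.8 : 18.6.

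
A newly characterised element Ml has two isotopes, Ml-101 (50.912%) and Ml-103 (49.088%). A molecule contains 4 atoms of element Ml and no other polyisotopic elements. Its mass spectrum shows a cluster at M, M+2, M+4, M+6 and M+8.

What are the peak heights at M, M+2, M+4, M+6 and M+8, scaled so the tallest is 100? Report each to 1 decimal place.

17.9 : 69.1 : 100.0 : 64.3 : 15.5

Each Ml atom is independently Ml-101 (p = 0.50912) or Ml-103 (q = 0.49088); the cluster is the binomial expansion (p + q)^4.
P(M) = 0.50912^4 = 0.067186
P(M+2) = 4 × 0.50912^3 × 0.49088^1 = 0.259117
P(M+4) = 6 × 0.50912^2 × 0.49088^2 = 0.374751
P(M+6) = 4 × 0.50912^1 × 0.49088^3 = 0.240883
P(M+8) = 0.49088^4 = 0.058063
The M+4 peak is largest (0.374751); scaling to 100 gives 17.9 : 69.1 : 100.0 : 64.3 : 15.5.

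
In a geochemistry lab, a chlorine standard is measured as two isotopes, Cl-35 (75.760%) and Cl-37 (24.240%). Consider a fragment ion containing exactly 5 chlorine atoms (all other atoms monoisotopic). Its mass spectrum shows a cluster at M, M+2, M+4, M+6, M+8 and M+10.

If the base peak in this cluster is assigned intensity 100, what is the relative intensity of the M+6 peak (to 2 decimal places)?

Binomial terms of (0.75760 + 0.24240)^5: M 0.2496, M+2 0.3993, M+4 0.2555, M+6 0.0817, M+8 0.0131, M+10 0.0008 → M+2 is the base peak.
P(M+2) = C(5,1) × 0.75760^4 × 0.24240^1 = 5 × 0.32942751 × 0.2424 = 0.399266 (base)
P(M+6) = C(5,3) × 0.75760^2 × 0.24240^3 = 10 × 0.57395776 × 0.01424288 = 0.081748
Relative intensity = 0.081748 / 0.399266 × 100 = 20.47

20.47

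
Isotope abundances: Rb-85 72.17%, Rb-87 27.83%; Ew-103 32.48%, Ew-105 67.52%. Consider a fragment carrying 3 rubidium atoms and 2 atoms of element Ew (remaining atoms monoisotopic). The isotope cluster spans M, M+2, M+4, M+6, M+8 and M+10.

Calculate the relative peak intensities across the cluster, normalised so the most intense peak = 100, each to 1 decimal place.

Rubidium pattern (n=3): 0.37589809 : 0.43485841 : 0.16768892 : 0.02155458
Element Ew pattern (n=2): 0.10549504 : 0.43860992 : 0.45589504
Convolve the two distributions (both contribute in 2-u steps):
  M: 0.37589809×0.10549504 = 0.039655
  M+2: 0.37589809×0.43860992 + 0.43485841×0.10549504 = 0.210748
  M+4: 0.37589809×0.45589504 + 0.43485841×0.43860992 + 0.16768892×0.10549504 = 0.379794
  M+6: 0.43485841×0.45589504 + 0.16768892×0.43860992 + 0.02155458×0.10549504 = 0.274074
  M+8: 0.16768892×0.45589504 + 0.02155458×0.43860992 = 0.085903
  M+10: 0.02155458×0.45589504 = 0.009827
Scale to base peak (0.379794) = 100: 10.4 : 55.5 : 100.0 : 72.2 : 22.6 : 2.6

10.4 : 55.5 : 100.0 : 72.2 : 22.6 : 2.6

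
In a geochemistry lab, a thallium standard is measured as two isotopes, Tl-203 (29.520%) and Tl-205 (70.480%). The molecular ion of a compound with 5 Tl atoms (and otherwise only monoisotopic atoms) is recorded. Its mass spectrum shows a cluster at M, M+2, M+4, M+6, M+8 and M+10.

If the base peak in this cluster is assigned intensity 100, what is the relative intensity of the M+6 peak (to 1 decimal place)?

83.8

Term probabilities: M 0.0022, M+2 0.0268, M+4 0.1278, M+6 0.3051, M+8 0.3642, M+10 0.1739. Base peak = M+8.
P(M+8) = C(5,4) × 0.29520^1 × 0.70480^4 = 5 × 0.2952 × 0.24675365 = 0.364208 (base)
P(M+6) = C(5,3) × 0.29520^2 × 0.70480^3 = 10 × 0.08714304 × 0.35010449 = 0.305092
Relative intensity = 0.305092 / 0.364208 × 100 = 83.8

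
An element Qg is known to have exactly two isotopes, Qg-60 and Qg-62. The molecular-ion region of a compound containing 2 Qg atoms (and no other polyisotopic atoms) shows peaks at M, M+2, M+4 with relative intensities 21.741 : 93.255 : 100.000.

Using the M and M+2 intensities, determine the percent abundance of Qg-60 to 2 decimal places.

If p is the fraction of Qg that is Qg-60, then I(M+2)/I(M) = [C(2,1)·p^1·(1−p)] / p^2 = 2·(1−p)/p = 93.255/21.741 = 4.2894
(1−p)/p = 4.2894/2 = 2.1447  ⇒  p = 1/(1 + 2.1447) = 0.3180
Qg-60: 31.80%, Qg-62: 68.20%.

31.80%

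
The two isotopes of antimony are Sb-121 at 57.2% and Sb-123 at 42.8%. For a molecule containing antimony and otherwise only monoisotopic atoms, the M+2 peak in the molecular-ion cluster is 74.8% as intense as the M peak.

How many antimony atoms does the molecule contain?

1

For n independent Sb atoms, I(M+2)/I(M) = n · (abundance Sb-123) / (abundance Sb-121) = n · 0.428/0.572.
n = 0.748 × 0.572/0.428 = 1.00 ≈ 1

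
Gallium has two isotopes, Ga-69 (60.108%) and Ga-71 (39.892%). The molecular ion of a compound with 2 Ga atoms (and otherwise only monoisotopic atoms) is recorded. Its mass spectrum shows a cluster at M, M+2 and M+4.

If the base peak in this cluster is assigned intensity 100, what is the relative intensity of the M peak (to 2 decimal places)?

Binomial terms of (0.60108 + 0.39892)^2: M 0.3613, M+2 0.4796, M+4 0.1591 → M+2 is the base peak.
P(M+2) = C(2,1) × 0.60108^1 × 0.39892^1 = 2 × 0.60108 × 0.39892 = 0.479566 (base)
P(M) = C(2,0) × 0.60108^2 × 0.39892^0 = 1 × 0.36129717 × 1.0000 = 0.361297
Relative intensity = 0.361297 / 0.479566 × 100 = 75.34

75.34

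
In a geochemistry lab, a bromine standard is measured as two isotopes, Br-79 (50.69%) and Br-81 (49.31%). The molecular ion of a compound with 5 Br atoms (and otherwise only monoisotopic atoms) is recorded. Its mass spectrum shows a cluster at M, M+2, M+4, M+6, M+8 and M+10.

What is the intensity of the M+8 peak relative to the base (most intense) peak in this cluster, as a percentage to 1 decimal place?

Term probabilities: M 0.0335, M+2 0.1628, M+4 0.3167, M+6 0.3081, M+8 0.1498, M+10 0.0292. Base peak = M+4.
P(M+4) = C(5,2) × 0.5069^3 × 0.4931^2 = 10 × 0.13024674 × 0.24314761 = 0.316692 (base)
P(M+8) = C(5,4) × 0.5069^1 × 0.4931^4 = 5 × 0.5069 × 0.05912076 = 0.149842
Relative intensity = 0.149842 / 0.316692 × 100 = 47.3

47.3%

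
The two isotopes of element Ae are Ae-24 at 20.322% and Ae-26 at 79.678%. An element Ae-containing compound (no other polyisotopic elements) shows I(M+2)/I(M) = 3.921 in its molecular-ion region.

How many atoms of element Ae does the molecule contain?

1

For n independent Ae atoms, I(M+2)/I(M) = n · (abundance Ae-26) / (abundance Ae-24) = n · 0.79678/0.20322.
n = 3.921 × 0.20322/0.79678 = 1.00 ≈ 1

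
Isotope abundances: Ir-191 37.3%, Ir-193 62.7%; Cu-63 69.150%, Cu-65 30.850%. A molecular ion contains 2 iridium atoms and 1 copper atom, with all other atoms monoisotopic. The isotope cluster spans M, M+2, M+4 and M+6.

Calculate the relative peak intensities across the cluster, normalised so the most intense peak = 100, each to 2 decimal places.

23.12 : 88.04 : 100.00 : 29.14

Iridium pattern (n=2): 0.139129 : 0.467742 : 0.393129
Copper pattern (n=1): 0.6915 : 0.3085
Convolve the two distributions (both contribute in 2-u steps):
  M: 0.139129×0.6915 = 0.096208
  M+2: 0.139129×0.3085 + 0.467742×0.6915 = 0.366365
  M+4: 0.467742×0.3085 + 0.393129×0.6915 = 0.416147
  M+6: 0.393129×0.3085 = 0.121280
Scale to base peak (0.416147) = 100: 23.12 : 88.04 : 100.00 : 29.14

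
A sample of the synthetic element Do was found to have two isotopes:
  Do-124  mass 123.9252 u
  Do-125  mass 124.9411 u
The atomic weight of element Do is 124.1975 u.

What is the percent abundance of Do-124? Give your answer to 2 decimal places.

Let x be the fractional abundance of Do-124; then Do-125 has abundance 1 − x.
123.9252·x + 124.9411·(1 − x) = 124.1975
(123.9252 − 124.9411)·x = 124.1975 − 124.9411
x = -0.7436 / -1.0159 = 0.73196 → 73.20% Do-124, 26.80% Do-125.

73.20%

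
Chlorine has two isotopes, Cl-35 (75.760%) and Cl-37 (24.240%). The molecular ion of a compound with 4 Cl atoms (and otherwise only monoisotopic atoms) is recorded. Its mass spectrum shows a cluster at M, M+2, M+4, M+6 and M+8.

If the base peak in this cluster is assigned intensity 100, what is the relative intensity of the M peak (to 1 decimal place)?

Term probabilities: M 0.3294, M+2 0.4216, M+4 0.2023, M+6 0.0432, M+8 0.0035. Base peak = M+2.
P(M+2) = C(4,1) × 0.75760^3 × 0.24240^1 = 4 × 0.4348304 × 0.2424 = 0.421612 (base)
P(M) = C(4,0) × 0.75760^4 × 0.24240^0 = 1 × 0.32942751 × 1.0000 = 0.329428
Relative intensity = 0.329428 / 0.421612 × 100 = 78.1

78.1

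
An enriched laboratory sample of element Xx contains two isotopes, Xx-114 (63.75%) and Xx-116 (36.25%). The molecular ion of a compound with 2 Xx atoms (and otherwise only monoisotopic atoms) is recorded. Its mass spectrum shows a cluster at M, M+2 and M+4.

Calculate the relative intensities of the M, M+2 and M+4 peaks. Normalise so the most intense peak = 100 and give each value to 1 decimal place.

87.9 : 100.0 : 28.4

Expanding (0.6375 + 0.3625)^2:
P(M) = 0.6375^2 = 0.406406
P(M+2) = 2 × 0.6375^1 × 0.3625^1 = 0.462188
P(M+4) = 0.3625^2 = 0.131406
The M+2 peak is largest (0.462188); scaling to 100 gives 87.9 : 100.0 : 28.4.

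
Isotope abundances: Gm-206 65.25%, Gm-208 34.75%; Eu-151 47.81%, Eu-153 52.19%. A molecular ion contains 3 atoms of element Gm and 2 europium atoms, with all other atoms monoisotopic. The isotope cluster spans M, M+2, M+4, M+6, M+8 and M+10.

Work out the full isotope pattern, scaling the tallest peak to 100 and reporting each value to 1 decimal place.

18.1 : 68.4 : 100.0 : 70.7 : 24.3 : 3.3

Element Gm pattern (n=3): 0.27780595 : 0.44385089 : 0.23638036 : 0.0419628
Europium pattern (n=2): 0.22857961 : 0.49904078 : 0.27237961
Convolve the two distributions (both contribute in 2-u steps):
  M: 0.27780595×0.22857961 = 0.063501
  M+2: 0.27780595×0.49904078 + 0.44385089×0.22857961 = 0.240092
  M+4: 0.27780595×0.27237961 + 0.44385089×0.49904078 + 0.23638036×0.22857961 = 0.351200
  M+6: 0.44385089×0.27237961 + 0.23638036×0.49904078 + 0.0419628×0.22857961 = 0.248451
  M+8: 0.23638036×0.27237961 + 0.0419628×0.49904078 = 0.085326
  M+10: 0.0419628×0.27237961 = 0.011430
Scale to base peak (0.351200) = 100: 18.1 : 68.4 : 100.0 : 70.7 : 24.3 : 3.3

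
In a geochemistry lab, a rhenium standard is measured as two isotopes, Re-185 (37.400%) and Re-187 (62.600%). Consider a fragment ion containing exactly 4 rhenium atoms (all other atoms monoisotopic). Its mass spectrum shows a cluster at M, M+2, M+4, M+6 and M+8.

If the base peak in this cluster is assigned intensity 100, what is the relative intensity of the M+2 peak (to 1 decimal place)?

(0.37400 + 0.62600)^4 gives M 0.0196, M+2 0.1310, M+4 0.3289, M+6 0.3670, M+8 0.1536; the largest is M+6.
P(M+6) = C(4,3) × 0.37400^1 × 0.62600^3 = 4 × 0.3740 × 0.24531438 = 0.366990 (base)
P(M+2) = C(4,1) × 0.37400^3 × 0.62600^1 = 4 × 0.05231362 × 0.6260 = 0.130993
Relative intensity = 0.130993 / 0.366990 × 100 = 35.7

35.7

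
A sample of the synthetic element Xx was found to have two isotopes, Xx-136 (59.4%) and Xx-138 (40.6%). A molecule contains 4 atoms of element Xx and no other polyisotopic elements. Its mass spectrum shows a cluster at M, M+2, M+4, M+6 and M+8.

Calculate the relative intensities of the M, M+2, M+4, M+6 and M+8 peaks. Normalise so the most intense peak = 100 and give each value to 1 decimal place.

Each Xx atom is independently Xx-136 (p = 0.594) or Xx-138 (q = 0.406); the cluster is the binomial expansion (p + q)^4.
P(M) = 0.594^4 = 0.124493
P(M+2) = 4 × 0.594^3 × 0.406^1 = 0.340365
P(M+4) = 6 × 0.594^2 × 0.406^2 = 0.348960
P(M+6) = 4 × 0.594^1 × 0.406^3 = 0.159010
P(M+8) = 0.406^4 = 0.027171
The M+4 peak is largest (0.348960); scaling to 100 gives 35.7 : 97.5 : 100.0 : 45.6 : 7.8.

35.7 : 97.5 : 100.0 : 45.6 : 7.8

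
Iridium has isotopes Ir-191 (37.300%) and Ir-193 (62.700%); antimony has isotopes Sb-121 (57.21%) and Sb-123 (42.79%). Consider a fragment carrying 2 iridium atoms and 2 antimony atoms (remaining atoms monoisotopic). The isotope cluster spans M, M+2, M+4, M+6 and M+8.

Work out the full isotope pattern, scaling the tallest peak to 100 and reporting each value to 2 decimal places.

11.88 : 57.73 : 100.00 : 72.59 : 18.79

Iridium pattern (n=2): 0.139129 : 0.467742 : 0.393129
Antimony pattern (n=2): 0.32729841 : 0.48960318 : 0.18309841
Convolve the two distributions (both contribute in 2-u steps):
  M: 0.139129×0.32729841 = 0.045537
  M+2: 0.139129×0.48960318 + 0.467742×0.32729841 = 0.221209
  M+4: 0.139129×0.18309841 + 0.467742×0.48960318 + 0.393129×0.32729841 = 0.383153
  M+6: 0.467742×0.18309841 + 0.393129×0.48960318 = 0.278120
  M+8: 0.393129×0.18309841 = 0.071981
Scale to base peak (0.383153) = 100: 11.88 : 57.73 : 100.00 : 72.59 : 18.79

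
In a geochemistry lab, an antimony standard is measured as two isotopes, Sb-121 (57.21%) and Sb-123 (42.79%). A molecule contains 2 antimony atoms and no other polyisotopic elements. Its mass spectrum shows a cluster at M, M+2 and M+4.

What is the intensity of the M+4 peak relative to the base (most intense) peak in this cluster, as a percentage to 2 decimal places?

37.40%

Binomial terms of (0.5721 + 0.4279)^2: M 0.3273, M+2 0.4896, M+4 0.1831 → M+2 is the base peak.
P(M+2) = C(2,1) × 0.5721^1 × 0.4279^1 = 2 × 0.5721 × 0.4279 = 0.489603 (base)
P(M+4) = C(2,2) × 0.5721^0 × 0.4279^2 = 1 × 1.0000 × 0.18309841 = 0.183098
Relative intensity = 0.183098 / 0.489603 × 100 = 37.40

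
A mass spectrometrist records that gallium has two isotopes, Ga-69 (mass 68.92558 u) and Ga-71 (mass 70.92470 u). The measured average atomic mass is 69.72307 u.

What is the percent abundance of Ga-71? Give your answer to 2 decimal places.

39.89%

Let x be the fractional abundance of Ga-69; then Ga-71 has abundance 1 − x.
68.92558·x + 70.92470·(1 − x) = 69.72307
(68.92558 − 70.92470)·x = 69.72307 − 70.92470
x = -1.20163 / -1.99912 = 0.60108 → 60.11% Ga-69, 39.89% Ga-71.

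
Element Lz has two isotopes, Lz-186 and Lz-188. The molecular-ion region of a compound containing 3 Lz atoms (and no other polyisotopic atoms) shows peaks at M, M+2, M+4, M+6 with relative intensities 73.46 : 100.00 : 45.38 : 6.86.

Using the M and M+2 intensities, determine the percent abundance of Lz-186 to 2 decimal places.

68.79%

Write p for the Lz-186 fraction. I(M+2)/I(M) = [C(3,1)·p^2·(1−p)] / p^3 = 3·(1−p)/p = 100.00/73.46 = 1.3613
(1−p)/p = 1.3613/3 = 0.4538  ⇒  p = 1/(1 + 0.4538) = 0.6879
Lz-186: 68.79%, Lz-188: 31.21%.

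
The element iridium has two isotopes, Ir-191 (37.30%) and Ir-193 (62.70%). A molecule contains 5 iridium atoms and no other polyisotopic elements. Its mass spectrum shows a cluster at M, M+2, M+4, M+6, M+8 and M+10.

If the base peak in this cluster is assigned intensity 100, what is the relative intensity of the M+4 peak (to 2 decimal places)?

(0.3730 + 0.6270)^5 gives M 0.0072, M+2 0.0607, M+4 0.2040, M+6 0.3429, M+8 0.2882, M+10 0.0969; the largest is M+6.
P(M+6) = C(5,3) × 0.3730^2 × 0.6270^3 = 10 × 0.139129 × 0.24649188 = 0.342942 (base)
P(M+4) = C(5,2) × 0.3730^3 × 0.6270^2 = 10 × 0.05189512 × 0.393129 = 0.204015
Relative intensity = 0.204015 / 0.342942 × 100 = 59.49

59.49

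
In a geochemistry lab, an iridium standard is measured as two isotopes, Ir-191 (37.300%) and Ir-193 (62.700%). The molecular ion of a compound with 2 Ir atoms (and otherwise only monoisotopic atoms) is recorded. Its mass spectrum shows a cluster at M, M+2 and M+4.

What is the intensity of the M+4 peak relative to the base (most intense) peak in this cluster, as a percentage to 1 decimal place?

(0.37300 + 0.62700)^2 gives M 0.1391, M+2 0.4677, M+4 0.3931; the largest is M+2.
P(M+2) = C(2,1) × 0.37300^1 × 0.62700^1 = 2 × 0.3730 × 0.6270 = 0.467742 (base)
P(M+4) = C(2,2) × 0.37300^0 × 0.62700^2 = 1 × 1.0000 × 0.393129 = 0.393129
Relative intensity = 0.393129 / 0.467742 × 100 = 84.0

84.0%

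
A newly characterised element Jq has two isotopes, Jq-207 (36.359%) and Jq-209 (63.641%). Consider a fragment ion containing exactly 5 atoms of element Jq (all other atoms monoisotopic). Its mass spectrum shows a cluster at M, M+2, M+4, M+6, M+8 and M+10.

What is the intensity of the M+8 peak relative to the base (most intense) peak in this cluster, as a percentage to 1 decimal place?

87.5%

Binomial terms of (0.36359 + 0.63641)^5: M 0.0064, M+2 0.0556, M+4 0.1947, M+6 0.3407, M+8 0.2982, M+10 0.1044 → M+6 is the base peak.
P(M+6) = C(5,3) × 0.36359^2 × 0.63641^3 = 10 × 0.13219769 × 0.25775731 = 0.340749 (base)
P(M+8) = C(5,4) × 0.36359^1 × 0.63641^4 = 5 × 0.36359 × 0.16403933 = 0.298215
Relative intensity = 0.298215 / 0.340749 × 100 = 87.5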